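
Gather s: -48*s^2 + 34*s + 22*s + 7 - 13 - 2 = -48*s^2 + 56*s - 8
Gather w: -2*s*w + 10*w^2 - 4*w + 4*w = -2*s*w + 10*w^2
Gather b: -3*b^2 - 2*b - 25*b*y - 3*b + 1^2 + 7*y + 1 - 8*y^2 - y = -3*b^2 + b*(-25*y - 5) - 8*y^2 + 6*y + 2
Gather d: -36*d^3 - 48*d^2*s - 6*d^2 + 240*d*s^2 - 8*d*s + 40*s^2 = -36*d^3 + d^2*(-48*s - 6) + d*(240*s^2 - 8*s) + 40*s^2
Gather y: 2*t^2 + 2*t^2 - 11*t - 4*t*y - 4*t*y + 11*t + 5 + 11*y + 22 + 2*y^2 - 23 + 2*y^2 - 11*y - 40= 4*t^2 - 8*t*y + 4*y^2 - 36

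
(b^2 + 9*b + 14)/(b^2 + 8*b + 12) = (b + 7)/(b + 6)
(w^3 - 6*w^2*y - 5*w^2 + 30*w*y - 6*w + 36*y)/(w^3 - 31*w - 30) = (w - 6*y)/(w + 5)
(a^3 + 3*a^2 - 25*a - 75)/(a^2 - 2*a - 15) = a + 5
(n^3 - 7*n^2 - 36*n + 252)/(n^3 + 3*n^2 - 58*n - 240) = (n^2 - 13*n + 42)/(n^2 - 3*n - 40)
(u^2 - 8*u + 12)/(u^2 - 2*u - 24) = (u - 2)/(u + 4)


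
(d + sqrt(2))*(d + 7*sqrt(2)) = d^2 + 8*sqrt(2)*d + 14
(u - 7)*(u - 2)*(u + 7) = u^3 - 2*u^2 - 49*u + 98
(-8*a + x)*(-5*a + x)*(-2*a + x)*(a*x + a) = -80*a^4*x - 80*a^4 + 66*a^3*x^2 + 66*a^3*x - 15*a^2*x^3 - 15*a^2*x^2 + a*x^4 + a*x^3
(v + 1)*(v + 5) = v^2 + 6*v + 5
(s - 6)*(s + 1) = s^2 - 5*s - 6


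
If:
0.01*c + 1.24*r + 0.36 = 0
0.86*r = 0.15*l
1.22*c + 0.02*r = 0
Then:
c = 0.00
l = -1.66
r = -0.29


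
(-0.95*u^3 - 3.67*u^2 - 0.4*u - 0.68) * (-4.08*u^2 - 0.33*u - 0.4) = 3.876*u^5 + 15.2871*u^4 + 3.2231*u^3 + 4.3744*u^2 + 0.3844*u + 0.272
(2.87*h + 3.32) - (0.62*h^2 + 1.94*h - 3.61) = -0.62*h^2 + 0.93*h + 6.93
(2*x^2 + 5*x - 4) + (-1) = 2*x^2 + 5*x - 5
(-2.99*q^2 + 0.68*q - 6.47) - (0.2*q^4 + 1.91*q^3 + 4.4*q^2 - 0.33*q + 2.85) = -0.2*q^4 - 1.91*q^3 - 7.39*q^2 + 1.01*q - 9.32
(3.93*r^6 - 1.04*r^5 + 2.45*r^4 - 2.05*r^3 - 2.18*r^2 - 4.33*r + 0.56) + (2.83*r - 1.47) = 3.93*r^6 - 1.04*r^5 + 2.45*r^4 - 2.05*r^3 - 2.18*r^2 - 1.5*r - 0.91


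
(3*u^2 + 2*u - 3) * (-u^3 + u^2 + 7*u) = -3*u^5 + u^4 + 26*u^3 + 11*u^2 - 21*u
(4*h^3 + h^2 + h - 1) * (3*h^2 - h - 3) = 12*h^5 - h^4 - 10*h^3 - 7*h^2 - 2*h + 3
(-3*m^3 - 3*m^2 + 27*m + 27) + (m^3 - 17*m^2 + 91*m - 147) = -2*m^3 - 20*m^2 + 118*m - 120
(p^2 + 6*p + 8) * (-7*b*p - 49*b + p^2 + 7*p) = -7*b*p^3 - 91*b*p^2 - 350*b*p - 392*b + p^4 + 13*p^3 + 50*p^2 + 56*p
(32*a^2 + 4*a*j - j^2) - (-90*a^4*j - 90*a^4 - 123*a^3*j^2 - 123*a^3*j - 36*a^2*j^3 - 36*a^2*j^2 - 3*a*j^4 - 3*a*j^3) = 90*a^4*j + 90*a^4 + 123*a^3*j^2 + 123*a^3*j + 36*a^2*j^3 + 36*a^2*j^2 + 32*a^2 + 3*a*j^4 + 3*a*j^3 + 4*a*j - j^2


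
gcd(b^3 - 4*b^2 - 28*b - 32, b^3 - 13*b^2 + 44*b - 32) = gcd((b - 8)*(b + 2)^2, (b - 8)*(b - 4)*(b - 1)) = b - 8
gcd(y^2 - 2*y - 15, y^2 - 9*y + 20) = y - 5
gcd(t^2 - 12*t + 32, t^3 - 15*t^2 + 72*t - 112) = t - 4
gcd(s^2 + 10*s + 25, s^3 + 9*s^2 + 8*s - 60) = s + 5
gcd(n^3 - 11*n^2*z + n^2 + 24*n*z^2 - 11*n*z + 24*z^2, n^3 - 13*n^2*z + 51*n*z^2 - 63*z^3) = -n + 3*z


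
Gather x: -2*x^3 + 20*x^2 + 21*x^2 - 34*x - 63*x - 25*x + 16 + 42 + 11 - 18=-2*x^3 + 41*x^2 - 122*x + 51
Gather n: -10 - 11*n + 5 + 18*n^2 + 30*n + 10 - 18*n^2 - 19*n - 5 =0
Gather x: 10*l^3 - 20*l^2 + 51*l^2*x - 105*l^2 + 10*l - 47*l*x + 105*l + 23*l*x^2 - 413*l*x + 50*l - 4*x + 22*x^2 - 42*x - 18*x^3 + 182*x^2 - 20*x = 10*l^3 - 125*l^2 + 165*l - 18*x^3 + x^2*(23*l + 204) + x*(51*l^2 - 460*l - 66)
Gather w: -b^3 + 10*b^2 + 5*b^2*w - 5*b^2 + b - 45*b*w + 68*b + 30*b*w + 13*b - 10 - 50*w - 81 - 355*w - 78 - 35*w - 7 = -b^3 + 5*b^2 + 82*b + w*(5*b^2 - 15*b - 440) - 176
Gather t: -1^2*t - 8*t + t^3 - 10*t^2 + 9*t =t^3 - 10*t^2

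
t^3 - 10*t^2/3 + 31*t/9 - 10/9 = (t - 5/3)*(t - 1)*(t - 2/3)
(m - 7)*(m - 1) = m^2 - 8*m + 7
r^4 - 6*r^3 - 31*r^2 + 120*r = r*(r - 8)*(r - 3)*(r + 5)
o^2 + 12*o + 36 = (o + 6)^2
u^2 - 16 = (u - 4)*(u + 4)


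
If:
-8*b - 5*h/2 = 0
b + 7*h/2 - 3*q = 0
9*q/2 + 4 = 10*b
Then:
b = 40/253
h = -128/253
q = -136/253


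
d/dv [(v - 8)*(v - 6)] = 2*v - 14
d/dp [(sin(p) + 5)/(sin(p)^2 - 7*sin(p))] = (-cos(p) - 10/tan(p) + 35*cos(p)/sin(p)^2)/(sin(p) - 7)^2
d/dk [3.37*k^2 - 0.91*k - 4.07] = 6.74*k - 0.91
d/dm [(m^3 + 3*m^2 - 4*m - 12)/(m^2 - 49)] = (m^4 - 143*m^2 - 270*m + 196)/(m^4 - 98*m^2 + 2401)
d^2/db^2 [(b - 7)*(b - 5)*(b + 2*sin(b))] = -2*b^2*sin(b) + 24*b*sin(b) + 8*b*cos(b) + 6*b - 66*sin(b) - 48*cos(b) - 24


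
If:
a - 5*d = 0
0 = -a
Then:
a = 0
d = 0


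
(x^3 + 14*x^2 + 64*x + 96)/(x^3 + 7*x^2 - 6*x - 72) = (x + 4)/(x - 3)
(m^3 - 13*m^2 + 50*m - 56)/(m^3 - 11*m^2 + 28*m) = (m - 2)/m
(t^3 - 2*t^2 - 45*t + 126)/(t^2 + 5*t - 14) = (t^2 - 9*t + 18)/(t - 2)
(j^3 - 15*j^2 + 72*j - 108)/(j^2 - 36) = (j^2 - 9*j + 18)/(j + 6)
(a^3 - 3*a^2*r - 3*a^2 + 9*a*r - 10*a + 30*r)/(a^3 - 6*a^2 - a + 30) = (a - 3*r)/(a - 3)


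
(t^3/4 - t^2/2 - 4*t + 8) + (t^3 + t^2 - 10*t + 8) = 5*t^3/4 + t^2/2 - 14*t + 16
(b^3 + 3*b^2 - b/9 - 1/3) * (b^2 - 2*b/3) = b^5 + 7*b^4/3 - 19*b^3/9 - 7*b^2/27 + 2*b/9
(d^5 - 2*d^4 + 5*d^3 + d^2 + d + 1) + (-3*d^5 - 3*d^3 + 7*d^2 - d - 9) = -2*d^5 - 2*d^4 + 2*d^3 + 8*d^2 - 8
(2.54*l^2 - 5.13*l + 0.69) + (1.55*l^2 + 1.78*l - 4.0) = 4.09*l^2 - 3.35*l - 3.31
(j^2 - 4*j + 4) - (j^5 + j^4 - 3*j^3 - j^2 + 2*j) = -j^5 - j^4 + 3*j^3 + 2*j^2 - 6*j + 4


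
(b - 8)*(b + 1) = b^2 - 7*b - 8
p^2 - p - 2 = (p - 2)*(p + 1)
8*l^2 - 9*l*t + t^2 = (-8*l + t)*(-l + t)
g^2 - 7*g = g*(g - 7)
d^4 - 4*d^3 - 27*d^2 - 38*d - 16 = (d - 8)*(d + 1)^2*(d + 2)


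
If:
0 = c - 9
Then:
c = 9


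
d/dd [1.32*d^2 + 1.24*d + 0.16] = 2.64*d + 1.24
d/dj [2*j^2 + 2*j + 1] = 4*j + 2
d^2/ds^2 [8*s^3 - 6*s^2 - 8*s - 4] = 48*s - 12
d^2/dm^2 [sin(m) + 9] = -sin(m)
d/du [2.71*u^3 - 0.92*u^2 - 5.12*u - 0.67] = 8.13*u^2 - 1.84*u - 5.12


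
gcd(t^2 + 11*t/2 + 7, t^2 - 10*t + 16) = 1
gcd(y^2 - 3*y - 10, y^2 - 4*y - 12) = y + 2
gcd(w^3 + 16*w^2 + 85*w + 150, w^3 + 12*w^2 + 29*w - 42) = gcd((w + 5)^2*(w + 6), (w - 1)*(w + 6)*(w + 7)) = w + 6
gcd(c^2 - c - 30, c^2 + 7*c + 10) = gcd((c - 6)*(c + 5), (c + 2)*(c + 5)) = c + 5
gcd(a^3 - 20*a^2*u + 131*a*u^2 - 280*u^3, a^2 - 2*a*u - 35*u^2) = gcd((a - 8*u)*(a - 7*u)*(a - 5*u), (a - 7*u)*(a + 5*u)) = -a + 7*u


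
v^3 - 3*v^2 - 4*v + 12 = (v - 3)*(v - 2)*(v + 2)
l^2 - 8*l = l*(l - 8)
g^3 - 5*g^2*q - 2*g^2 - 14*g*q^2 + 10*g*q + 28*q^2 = (g - 2)*(g - 7*q)*(g + 2*q)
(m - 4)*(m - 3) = m^2 - 7*m + 12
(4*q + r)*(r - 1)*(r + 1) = 4*q*r^2 - 4*q + r^3 - r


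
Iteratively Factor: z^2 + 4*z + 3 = (z + 1)*(z + 3)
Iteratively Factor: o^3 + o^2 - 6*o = (o - 2)*(o^2 + 3*o) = o*(o - 2)*(o + 3)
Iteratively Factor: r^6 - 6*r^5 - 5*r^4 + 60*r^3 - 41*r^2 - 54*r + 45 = (r + 1)*(r^5 - 7*r^4 + 2*r^3 + 58*r^2 - 99*r + 45) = (r - 3)*(r + 1)*(r^4 - 4*r^3 - 10*r^2 + 28*r - 15) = (r - 5)*(r - 3)*(r + 1)*(r^3 + r^2 - 5*r + 3) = (r - 5)*(r - 3)*(r + 1)*(r + 3)*(r^2 - 2*r + 1) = (r - 5)*(r - 3)*(r - 1)*(r + 1)*(r + 3)*(r - 1)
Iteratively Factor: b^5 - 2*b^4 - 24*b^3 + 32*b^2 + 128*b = (b - 4)*(b^4 + 2*b^3 - 16*b^2 - 32*b) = (b - 4)*(b + 4)*(b^3 - 2*b^2 - 8*b) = b*(b - 4)*(b + 4)*(b^2 - 2*b - 8) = b*(b - 4)^2*(b + 4)*(b + 2)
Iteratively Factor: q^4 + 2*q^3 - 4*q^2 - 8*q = (q)*(q^3 + 2*q^2 - 4*q - 8) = q*(q - 2)*(q^2 + 4*q + 4) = q*(q - 2)*(q + 2)*(q + 2)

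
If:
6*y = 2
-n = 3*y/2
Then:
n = -1/2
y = 1/3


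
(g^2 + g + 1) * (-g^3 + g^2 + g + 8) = -g^5 + g^3 + 10*g^2 + 9*g + 8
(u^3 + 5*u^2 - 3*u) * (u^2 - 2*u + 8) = u^5 + 3*u^4 - 5*u^3 + 46*u^2 - 24*u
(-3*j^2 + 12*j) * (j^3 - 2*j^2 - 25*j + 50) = -3*j^5 + 18*j^4 + 51*j^3 - 450*j^2 + 600*j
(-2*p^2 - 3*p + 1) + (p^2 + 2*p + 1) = -p^2 - p + 2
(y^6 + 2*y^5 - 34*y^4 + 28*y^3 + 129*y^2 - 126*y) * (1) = y^6 + 2*y^5 - 34*y^4 + 28*y^3 + 129*y^2 - 126*y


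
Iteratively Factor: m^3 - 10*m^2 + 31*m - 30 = (m - 2)*(m^2 - 8*m + 15) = (m - 5)*(m - 2)*(m - 3)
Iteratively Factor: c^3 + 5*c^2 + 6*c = (c + 2)*(c^2 + 3*c) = c*(c + 2)*(c + 3)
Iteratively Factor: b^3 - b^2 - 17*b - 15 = (b + 1)*(b^2 - 2*b - 15) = (b - 5)*(b + 1)*(b + 3)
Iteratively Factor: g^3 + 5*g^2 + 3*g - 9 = (g - 1)*(g^2 + 6*g + 9) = (g - 1)*(g + 3)*(g + 3)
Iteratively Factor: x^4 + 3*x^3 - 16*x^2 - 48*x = (x + 3)*(x^3 - 16*x) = (x - 4)*(x + 3)*(x^2 + 4*x) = x*(x - 4)*(x + 3)*(x + 4)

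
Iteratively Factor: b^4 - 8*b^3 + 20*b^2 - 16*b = (b - 2)*(b^3 - 6*b^2 + 8*b) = (b - 4)*(b - 2)*(b^2 - 2*b) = (b - 4)*(b - 2)^2*(b)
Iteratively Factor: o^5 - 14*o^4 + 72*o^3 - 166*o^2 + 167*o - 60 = (o - 3)*(o^4 - 11*o^3 + 39*o^2 - 49*o + 20) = (o - 3)*(o - 1)*(o^3 - 10*o^2 + 29*o - 20) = (o - 3)*(o - 1)^2*(o^2 - 9*o + 20) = (o - 4)*(o - 3)*(o - 1)^2*(o - 5)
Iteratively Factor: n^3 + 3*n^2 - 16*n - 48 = (n - 4)*(n^2 + 7*n + 12) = (n - 4)*(n + 3)*(n + 4)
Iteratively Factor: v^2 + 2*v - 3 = (v + 3)*(v - 1)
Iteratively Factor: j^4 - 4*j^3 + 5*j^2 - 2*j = (j - 2)*(j^3 - 2*j^2 + j) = (j - 2)*(j - 1)*(j^2 - j) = j*(j - 2)*(j - 1)*(j - 1)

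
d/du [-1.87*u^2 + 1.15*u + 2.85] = 1.15 - 3.74*u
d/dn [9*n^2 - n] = 18*n - 1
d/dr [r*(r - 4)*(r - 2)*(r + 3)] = 4*r^3 - 9*r^2 - 20*r + 24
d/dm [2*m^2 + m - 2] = 4*m + 1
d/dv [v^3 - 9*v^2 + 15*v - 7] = 3*v^2 - 18*v + 15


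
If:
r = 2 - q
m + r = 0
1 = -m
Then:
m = -1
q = 1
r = 1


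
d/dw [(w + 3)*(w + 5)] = 2*w + 8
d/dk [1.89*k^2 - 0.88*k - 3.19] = 3.78*k - 0.88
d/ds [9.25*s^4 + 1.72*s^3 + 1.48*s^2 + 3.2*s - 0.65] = 37.0*s^3 + 5.16*s^2 + 2.96*s + 3.2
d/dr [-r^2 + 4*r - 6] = 4 - 2*r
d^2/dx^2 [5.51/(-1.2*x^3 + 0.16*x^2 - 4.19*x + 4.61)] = ((39.672*x - 1.7632)*(1.2*x^3 - 0.16*x^2 + 4.19*x - 4.61) - 5.51*(3.6*x^2 - 0.32*x + 4.19)*(7.2*x^2 - 0.64*x + 8.38))/(1.2*x^3 - 0.16*x^2 + 4.19*x - 4.61)^3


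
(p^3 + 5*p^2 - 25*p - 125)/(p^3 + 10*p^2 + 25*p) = (p - 5)/p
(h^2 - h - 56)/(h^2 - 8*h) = (h + 7)/h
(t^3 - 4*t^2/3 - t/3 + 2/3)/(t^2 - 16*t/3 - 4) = (t^2 - 2*t + 1)/(t - 6)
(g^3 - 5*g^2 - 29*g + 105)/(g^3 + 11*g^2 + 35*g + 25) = (g^2 - 10*g + 21)/(g^2 + 6*g + 5)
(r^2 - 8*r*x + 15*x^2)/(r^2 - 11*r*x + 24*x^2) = (-r + 5*x)/(-r + 8*x)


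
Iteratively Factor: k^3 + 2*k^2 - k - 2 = (k + 1)*(k^2 + k - 2) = (k + 1)*(k + 2)*(k - 1)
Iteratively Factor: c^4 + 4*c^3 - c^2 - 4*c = (c - 1)*(c^3 + 5*c^2 + 4*c) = c*(c - 1)*(c^2 + 5*c + 4) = c*(c - 1)*(c + 4)*(c + 1)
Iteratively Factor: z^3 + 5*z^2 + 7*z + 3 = (z + 1)*(z^2 + 4*z + 3) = (z + 1)*(z + 3)*(z + 1)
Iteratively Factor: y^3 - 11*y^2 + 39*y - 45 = (y - 3)*(y^2 - 8*y + 15) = (y - 5)*(y - 3)*(y - 3)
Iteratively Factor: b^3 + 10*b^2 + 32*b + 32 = (b + 2)*(b^2 + 8*b + 16) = (b + 2)*(b + 4)*(b + 4)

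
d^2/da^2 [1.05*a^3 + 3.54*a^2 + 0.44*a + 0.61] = 6.3*a + 7.08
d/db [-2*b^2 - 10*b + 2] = -4*b - 10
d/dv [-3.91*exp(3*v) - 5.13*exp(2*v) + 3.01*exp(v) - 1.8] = (-11.73*exp(2*v) - 10.26*exp(v) + 3.01)*exp(v)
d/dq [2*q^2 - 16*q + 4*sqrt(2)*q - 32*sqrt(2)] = 4*q - 16 + 4*sqrt(2)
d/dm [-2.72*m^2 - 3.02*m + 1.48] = -5.44*m - 3.02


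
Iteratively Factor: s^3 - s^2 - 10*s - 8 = (s - 4)*(s^2 + 3*s + 2) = (s - 4)*(s + 1)*(s + 2)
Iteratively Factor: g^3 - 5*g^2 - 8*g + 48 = (g + 3)*(g^2 - 8*g + 16) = (g - 4)*(g + 3)*(g - 4)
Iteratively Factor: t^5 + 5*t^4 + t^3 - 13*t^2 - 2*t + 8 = (t - 1)*(t^4 + 6*t^3 + 7*t^2 - 6*t - 8) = (t - 1)*(t + 2)*(t^3 + 4*t^2 - t - 4) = (t - 1)^2*(t + 2)*(t^2 + 5*t + 4) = (t - 1)^2*(t + 1)*(t + 2)*(t + 4)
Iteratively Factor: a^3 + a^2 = (a + 1)*(a^2) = a*(a + 1)*(a)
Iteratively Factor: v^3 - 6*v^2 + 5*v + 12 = (v + 1)*(v^2 - 7*v + 12) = (v - 4)*(v + 1)*(v - 3)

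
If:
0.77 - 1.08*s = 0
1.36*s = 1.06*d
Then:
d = 0.91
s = 0.71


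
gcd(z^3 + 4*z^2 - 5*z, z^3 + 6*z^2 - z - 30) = z + 5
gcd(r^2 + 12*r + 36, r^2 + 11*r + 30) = r + 6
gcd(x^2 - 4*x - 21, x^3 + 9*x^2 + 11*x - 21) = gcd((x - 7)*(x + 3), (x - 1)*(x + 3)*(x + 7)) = x + 3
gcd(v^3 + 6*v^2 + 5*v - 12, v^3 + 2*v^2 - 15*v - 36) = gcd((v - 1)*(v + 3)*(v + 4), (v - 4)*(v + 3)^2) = v + 3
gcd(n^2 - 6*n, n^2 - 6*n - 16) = 1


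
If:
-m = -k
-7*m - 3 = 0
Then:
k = -3/7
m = -3/7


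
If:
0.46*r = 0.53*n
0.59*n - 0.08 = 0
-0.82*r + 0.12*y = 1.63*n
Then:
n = 0.14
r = 0.16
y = 2.91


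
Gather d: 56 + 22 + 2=80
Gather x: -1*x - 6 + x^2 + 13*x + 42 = x^2 + 12*x + 36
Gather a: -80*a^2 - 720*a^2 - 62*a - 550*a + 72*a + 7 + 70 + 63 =-800*a^2 - 540*a + 140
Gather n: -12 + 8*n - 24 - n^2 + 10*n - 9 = -n^2 + 18*n - 45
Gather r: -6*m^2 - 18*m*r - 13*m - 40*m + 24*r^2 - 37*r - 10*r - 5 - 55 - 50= -6*m^2 - 53*m + 24*r^2 + r*(-18*m - 47) - 110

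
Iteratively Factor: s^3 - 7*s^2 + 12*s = (s - 3)*(s^2 - 4*s) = (s - 4)*(s - 3)*(s)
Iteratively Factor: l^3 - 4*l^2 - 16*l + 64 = (l + 4)*(l^2 - 8*l + 16) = (l - 4)*(l + 4)*(l - 4)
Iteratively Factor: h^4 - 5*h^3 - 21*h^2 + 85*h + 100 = (h - 5)*(h^3 - 21*h - 20) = (h - 5)*(h + 4)*(h^2 - 4*h - 5) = (h - 5)*(h + 1)*(h + 4)*(h - 5)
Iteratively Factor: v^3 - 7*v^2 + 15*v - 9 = (v - 3)*(v^2 - 4*v + 3) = (v - 3)*(v - 1)*(v - 3)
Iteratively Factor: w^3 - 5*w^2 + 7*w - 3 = (w - 1)*(w^2 - 4*w + 3) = (w - 3)*(w - 1)*(w - 1)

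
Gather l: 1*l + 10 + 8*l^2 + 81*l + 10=8*l^2 + 82*l + 20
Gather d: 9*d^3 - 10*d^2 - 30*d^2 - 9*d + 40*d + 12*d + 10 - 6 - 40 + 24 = 9*d^3 - 40*d^2 + 43*d - 12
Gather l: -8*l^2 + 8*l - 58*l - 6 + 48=-8*l^2 - 50*l + 42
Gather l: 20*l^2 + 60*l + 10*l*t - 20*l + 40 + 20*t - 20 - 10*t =20*l^2 + l*(10*t + 40) + 10*t + 20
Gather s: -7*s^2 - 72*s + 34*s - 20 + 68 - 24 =-7*s^2 - 38*s + 24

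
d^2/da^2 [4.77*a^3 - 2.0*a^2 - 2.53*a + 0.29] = 28.62*a - 4.0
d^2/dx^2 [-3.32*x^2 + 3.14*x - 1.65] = -6.64000000000000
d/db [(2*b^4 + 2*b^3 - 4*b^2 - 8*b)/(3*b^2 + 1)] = 2*(6*b^5 + 3*b^4 + 4*b^3 + 15*b^2 - 4*b - 4)/(9*b^4 + 6*b^2 + 1)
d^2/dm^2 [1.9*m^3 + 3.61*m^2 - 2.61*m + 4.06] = 11.4*m + 7.22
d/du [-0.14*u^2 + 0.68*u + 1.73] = 0.68 - 0.28*u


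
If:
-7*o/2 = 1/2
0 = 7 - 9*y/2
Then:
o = -1/7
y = 14/9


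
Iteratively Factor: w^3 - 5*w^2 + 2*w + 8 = (w + 1)*(w^2 - 6*w + 8) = (w - 2)*(w + 1)*(w - 4)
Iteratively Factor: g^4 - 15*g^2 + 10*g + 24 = (g + 1)*(g^3 - g^2 - 14*g + 24) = (g + 1)*(g + 4)*(g^2 - 5*g + 6) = (g - 2)*(g + 1)*(g + 4)*(g - 3)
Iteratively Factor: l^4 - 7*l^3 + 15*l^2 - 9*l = (l - 1)*(l^3 - 6*l^2 + 9*l) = (l - 3)*(l - 1)*(l^2 - 3*l) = l*(l - 3)*(l - 1)*(l - 3)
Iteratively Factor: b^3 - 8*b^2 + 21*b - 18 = (b - 2)*(b^2 - 6*b + 9) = (b - 3)*(b - 2)*(b - 3)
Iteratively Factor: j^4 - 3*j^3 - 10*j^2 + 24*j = (j - 2)*(j^3 - j^2 - 12*j) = j*(j - 2)*(j^2 - j - 12) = j*(j - 4)*(j - 2)*(j + 3)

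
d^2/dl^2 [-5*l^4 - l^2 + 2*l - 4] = -60*l^2 - 2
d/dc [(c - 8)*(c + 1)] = 2*c - 7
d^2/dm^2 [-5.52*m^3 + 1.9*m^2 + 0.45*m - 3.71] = 3.8 - 33.12*m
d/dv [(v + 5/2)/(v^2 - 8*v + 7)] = (v^2 - 8*v - (v - 4)*(2*v + 5) + 7)/(v^2 - 8*v + 7)^2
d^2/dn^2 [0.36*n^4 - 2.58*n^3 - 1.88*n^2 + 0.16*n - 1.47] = 4.32*n^2 - 15.48*n - 3.76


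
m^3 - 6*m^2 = m^2*(m - 6)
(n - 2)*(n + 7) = n^2 + 5*n - 14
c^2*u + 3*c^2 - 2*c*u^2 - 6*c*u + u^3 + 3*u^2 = (-c + u)^2*(u + 3)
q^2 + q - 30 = (q - 5)*(q + 6)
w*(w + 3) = w^2 + 3*w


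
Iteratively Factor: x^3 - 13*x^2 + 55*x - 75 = (x - 5)*(x^2 - 8*x + 15) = (x - 5)^2*(x - 3)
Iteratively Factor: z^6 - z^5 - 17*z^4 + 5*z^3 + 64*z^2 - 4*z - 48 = (z + 3)*(z^5 - 4*z^4 - 5*z^3 + 20*z^2 + 4*z - 16) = (z - 1)*(z + 3)*(z^4 - 3*z^3 - 8*z^2 + 12*z + 16) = (z - 4)*(z - 1)*(z + 3)*(z^3 + z^2 - 4*z - 4) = (z - 4)*(z - 1)*(z + 1)*(z + 3)*(z^2 - 4) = (z - 4)*(z - 2)*(z - 1)*(z + 1)*(z + 3)*(z + 2)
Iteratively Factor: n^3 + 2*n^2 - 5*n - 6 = (n - 2)*(n^2 + 4*n + 3) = (n - 2)*(n + 3)*(n + 1)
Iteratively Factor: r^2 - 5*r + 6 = (r - 3)*(r - 2)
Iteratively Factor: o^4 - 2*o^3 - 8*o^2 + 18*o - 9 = (o - 1)*(o^3 - o^2 - 9*o + 9) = (o - 1)*(o + 3)*(o^2 - 4*o + 3) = (o - 1)^2*(o + 3)*(o - 3)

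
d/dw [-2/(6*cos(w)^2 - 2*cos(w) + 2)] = (1 - 6*cos(w))*sin(w)/(3*sin(w)^2 + cos(w) - 4)^2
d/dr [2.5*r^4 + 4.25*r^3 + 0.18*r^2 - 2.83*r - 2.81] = 10.0*r^3 + 12.75*r^2 + 0.36*r - 2.83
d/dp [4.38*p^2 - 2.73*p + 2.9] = 8.76*p - 2.73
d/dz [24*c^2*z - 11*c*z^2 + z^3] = 24*c^2 - 22*c*z + 3*z^2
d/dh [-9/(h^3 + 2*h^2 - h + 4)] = 9*(3*h^2 + 4*h - 1)/(h^3 + 2*h^2 - h + 4)^2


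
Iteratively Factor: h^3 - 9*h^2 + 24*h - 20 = (h - 2)*(h^2 - 7*h + 10) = (h - 5)*(h - 2)*(h - 2)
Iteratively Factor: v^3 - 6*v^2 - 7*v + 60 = (v - 5)*(v^2 - v - 12) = (v - 5)*(v + 3)*(v - 4)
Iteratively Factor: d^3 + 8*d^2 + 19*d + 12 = (d + 1)*(d^2 + 7*d + 12) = (d + 1)*(d + 3)*(d + 4)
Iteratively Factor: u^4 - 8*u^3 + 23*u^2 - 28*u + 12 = (u - 2)*(u^3 - 6*u^2 + 11*u - 6) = (u - 2)*(u - 1)*(u^2 - 5*u + 6) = (u - 2)^2*(u - 1)*(u - 3)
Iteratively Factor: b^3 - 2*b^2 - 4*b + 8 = (b + 2)*(b^2 - 4*b + 4) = (b - 2)*(b + 2)*(b - 2)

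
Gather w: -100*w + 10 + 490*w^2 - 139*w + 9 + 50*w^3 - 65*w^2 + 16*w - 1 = 50*w^3 + 425*w^2 - 223*w + 18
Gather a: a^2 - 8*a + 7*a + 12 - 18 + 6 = a^2 - a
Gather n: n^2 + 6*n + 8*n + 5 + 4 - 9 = n^2 + 14*n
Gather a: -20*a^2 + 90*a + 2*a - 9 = -20*a^2 + 92*a - 9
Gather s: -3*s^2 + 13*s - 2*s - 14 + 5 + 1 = -3*s^2 + 11*s - 8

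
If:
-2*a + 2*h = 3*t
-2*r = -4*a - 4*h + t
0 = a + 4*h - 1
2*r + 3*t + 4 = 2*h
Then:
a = -29/11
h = 10/11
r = -51/11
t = 26/11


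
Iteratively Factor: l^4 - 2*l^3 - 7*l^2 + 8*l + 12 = (l - 3)*(l^3 + l^2 - 4*l - 4) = (l - 3)*(l - 2)*(l^2 + 3*l + 2) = (l - 3)*(l - 2)*(l + 2)*(l + 1)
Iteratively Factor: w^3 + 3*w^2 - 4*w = (w)*(w^2 + 3*w - 4) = w*(w - 1)*(w + 4)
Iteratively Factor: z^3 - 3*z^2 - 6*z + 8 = (z - 1)*(z^2 - 2*z - 8) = (z - 1)*(z + 2)*(z - 4)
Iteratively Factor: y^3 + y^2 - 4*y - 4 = (y + 2)*(y^2 - y - 2) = (y - 2)*(y + 2)*(y + 1)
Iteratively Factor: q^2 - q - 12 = (q + 3)*(q - 4)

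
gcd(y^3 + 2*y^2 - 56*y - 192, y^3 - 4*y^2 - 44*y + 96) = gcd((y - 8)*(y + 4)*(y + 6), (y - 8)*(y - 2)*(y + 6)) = y^2 - 2*y - 48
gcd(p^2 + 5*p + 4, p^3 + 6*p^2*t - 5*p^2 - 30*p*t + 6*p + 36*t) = 1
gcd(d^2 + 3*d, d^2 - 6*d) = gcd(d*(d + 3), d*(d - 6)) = d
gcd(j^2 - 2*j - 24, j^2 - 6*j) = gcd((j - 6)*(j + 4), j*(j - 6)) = j - 6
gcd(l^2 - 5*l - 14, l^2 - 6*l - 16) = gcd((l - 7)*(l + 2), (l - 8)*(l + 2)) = l + 2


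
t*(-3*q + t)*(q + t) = -3*q^2*t - 2*q*t^2 + t^3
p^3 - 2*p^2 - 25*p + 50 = (p - 5)*(p - 2)*(p + 5)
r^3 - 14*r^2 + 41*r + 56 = (r - 8)*(r - 7)*(r + 1)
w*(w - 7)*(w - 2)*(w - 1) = w^4 - 10*w^3 + 23*w^2 - 14*w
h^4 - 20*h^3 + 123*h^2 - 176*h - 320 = (h - 8)^2*(h - 5)*(h + 1)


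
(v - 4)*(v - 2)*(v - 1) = v^3 - 7*v^2 + 14*v - 8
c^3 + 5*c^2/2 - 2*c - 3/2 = (c - 1)*(c + 1/2)*(c + 3)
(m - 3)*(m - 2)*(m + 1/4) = m^3 - 19*m^2/4 + 19*m/4 + 3/2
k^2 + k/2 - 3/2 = (k - 1)*(k + 3/2)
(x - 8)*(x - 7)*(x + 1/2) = x^3 - 29*x^2/2 + 97*x/2 + 28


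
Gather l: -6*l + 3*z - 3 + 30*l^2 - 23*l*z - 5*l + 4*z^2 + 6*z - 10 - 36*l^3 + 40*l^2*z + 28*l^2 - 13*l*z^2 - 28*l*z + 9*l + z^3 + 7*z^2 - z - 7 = -36*l^3 + l^2*(40*z + 58) + l*(-13*z^2 - 51*z - 2) + z^3 + 11*z^2 + 8*z - 20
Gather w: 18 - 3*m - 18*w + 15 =-3*m - 18*w + 33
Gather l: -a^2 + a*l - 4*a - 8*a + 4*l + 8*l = -a^2 - 12*a + l*(a + 12)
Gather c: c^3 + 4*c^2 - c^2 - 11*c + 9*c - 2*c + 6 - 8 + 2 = c^3 + 3*c^2 - 4*c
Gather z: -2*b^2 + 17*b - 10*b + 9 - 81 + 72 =-2*b^2 + 7*b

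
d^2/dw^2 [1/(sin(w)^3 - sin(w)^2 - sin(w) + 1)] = (-7*sin(w) + 9*cos(w)^2 - 13)/((sin(w) - 1)*cos(w)^4)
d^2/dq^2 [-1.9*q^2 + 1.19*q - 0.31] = -3.80000000000000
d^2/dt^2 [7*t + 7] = 0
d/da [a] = 1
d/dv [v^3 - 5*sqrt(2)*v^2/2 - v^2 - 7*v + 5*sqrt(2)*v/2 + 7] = 3*v^2 - 5*sqrt(2)*v - 2*v - 7 + 5*sqrt(2)/2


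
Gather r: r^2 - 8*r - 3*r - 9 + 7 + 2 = r^2 - 11*r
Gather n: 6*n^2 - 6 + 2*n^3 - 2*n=2*n^3 + 6*n^2 - 2*n - 6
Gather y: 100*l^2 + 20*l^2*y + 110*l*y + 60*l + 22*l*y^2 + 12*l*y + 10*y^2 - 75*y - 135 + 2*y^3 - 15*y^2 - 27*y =100*l^2 + 60*l + 2*y^3 + y^2*(22*l - 5) + y*(20*l^2 + 122*l - 102) - 135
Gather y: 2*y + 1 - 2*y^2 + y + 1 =-2*y^2 + 3*y + 2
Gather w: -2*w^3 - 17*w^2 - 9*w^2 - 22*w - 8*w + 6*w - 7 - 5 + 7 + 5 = -2*w^3 - 26*w^2 - 24*w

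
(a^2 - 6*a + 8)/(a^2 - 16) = (a - 2)/(a + 4)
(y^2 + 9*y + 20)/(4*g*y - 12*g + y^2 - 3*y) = (y^2 + 9*y + 20)/(4*g*y - 12*g + y^2 - 3*y)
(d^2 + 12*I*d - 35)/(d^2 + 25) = (d + 7*I)/(d - 5*I)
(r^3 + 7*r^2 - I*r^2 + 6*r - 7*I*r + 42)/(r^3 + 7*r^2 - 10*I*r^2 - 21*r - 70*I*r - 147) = (r + 2*I)/(r - 7*I)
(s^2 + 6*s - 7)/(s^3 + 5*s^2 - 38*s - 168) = (s - 1)/(s^2 - 2*s - 24)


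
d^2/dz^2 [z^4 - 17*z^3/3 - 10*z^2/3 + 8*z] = 12*z^2 - 34*z - 20/3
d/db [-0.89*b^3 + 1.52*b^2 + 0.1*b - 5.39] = -2.67*b^2 + 3.04*b + 0.1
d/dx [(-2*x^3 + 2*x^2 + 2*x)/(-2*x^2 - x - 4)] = 2*(2*x^4 + 2*x^3 + 13*x^2 - 8*x - 4)/(4*x^4 + 4*x^3 + 17*x^2 + 8*x + 16)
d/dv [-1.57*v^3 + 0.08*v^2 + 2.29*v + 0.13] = -4.71*v^2 + 0.16*v + 2.29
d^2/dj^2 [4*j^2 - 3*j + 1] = 8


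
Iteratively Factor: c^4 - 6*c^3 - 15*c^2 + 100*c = (c - 5)*(c^3 - c^2 - 20*c) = c*(c - 5)*(c^2 - c - 20) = c*(c - 5)*(c + 4)*(c - 5)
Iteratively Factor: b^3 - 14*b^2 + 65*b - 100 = (b - 5)*(b^2 - 9*b + 20) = (b - 5)^2*(b - 4)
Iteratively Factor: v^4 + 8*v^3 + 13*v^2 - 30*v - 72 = (v + 3)*(v^3 + 5*v^2 - 2*v - 24) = (v - 2)*(v + 3)*(v^2 + 7*v + 12) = (v - 2)*(v + 3)^2*(v + 4)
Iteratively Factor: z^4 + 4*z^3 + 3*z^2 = (z)*(z^3 + 4*z^2 + 3*z) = z^2*(z^2 + 4*z + 3) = z^2*(z + 3)*(z + 1)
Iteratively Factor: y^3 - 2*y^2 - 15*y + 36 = (y + 4)*(y^2 - 6*y + 9) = (y - 3)*(y + 4)*(y - 3)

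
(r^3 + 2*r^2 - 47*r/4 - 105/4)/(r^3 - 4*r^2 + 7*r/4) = (2*r^2 + 11*r + 15)/(r*(2*r - 1))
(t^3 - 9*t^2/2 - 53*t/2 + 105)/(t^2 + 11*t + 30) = (t^2 - 19*t/2 + 21)/(t + 6)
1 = 1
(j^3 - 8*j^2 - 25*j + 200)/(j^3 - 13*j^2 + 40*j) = (j + 5)/j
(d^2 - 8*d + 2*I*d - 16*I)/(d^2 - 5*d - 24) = (d + 2*I)/(d + 3)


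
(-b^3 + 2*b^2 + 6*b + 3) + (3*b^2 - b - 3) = -b^3 + 5*b^2 + 5*b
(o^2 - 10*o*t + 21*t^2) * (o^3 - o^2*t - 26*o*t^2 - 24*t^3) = o^5 - 11*o^4*t + 5*o^3*t^2 + 215*o^2*t^3 - 306*o*t^4 - 504*t^5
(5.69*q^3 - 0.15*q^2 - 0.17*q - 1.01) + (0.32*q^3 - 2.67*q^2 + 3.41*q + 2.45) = 6.01*q^3 - 2.82*q^2 + 3.24*q + 1.44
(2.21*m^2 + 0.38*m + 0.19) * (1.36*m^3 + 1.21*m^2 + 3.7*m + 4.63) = 3.0056*m^5 + 3.1909*m^4 + 8.8952*m^3 + 11.8682*m^2 + 2.4624*m + 0.8797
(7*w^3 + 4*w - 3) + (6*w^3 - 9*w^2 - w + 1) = 13*w^3 - 9*w^2 + 3*w - 2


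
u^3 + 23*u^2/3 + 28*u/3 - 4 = (u - 1/3)*(u + 2)*(u + 6)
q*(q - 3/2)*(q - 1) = q^3 - 5*q^2/2 + 3*q/2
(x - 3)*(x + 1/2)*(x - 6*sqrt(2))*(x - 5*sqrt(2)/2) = x^4 - 17*sqrt(2)*x^3/2 - 5*x^3/2 + 57*x^2/2 + 85*sqrt(2)*x^2/4 - 75*x + 51*sqrt(2)*x/4 - 45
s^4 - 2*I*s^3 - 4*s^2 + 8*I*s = s*(s - 2)*(s + 2)*(s - 2*I)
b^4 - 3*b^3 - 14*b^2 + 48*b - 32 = (b - 4)*(b - 2)*(b - 1)*(b + 4)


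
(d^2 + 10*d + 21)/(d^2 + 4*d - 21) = (d + 3)/(d - 3)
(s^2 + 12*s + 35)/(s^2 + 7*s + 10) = (s + 7)/(s + 2)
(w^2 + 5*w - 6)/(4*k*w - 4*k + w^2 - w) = (w + 6)/(4*k + w)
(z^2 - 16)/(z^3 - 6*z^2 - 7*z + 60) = (z + 4)/(z^2 - 2*z - 15)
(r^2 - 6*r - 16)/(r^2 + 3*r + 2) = (r - 8)/(r + 1)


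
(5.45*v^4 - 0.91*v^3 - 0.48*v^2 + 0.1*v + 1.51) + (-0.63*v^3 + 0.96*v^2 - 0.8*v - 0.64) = 5.45*v^4 - 1.54*v^3 + 0.48*v^2 - 0.7*v + 0.87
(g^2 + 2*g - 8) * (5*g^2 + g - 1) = 5*g^4 + 11*g^3 - 39*g^2 - 10*g + 8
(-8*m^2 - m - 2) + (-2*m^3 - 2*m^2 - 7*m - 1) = -2*m^3 - 10*m^2 - 8*m - 3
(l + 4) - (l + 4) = 0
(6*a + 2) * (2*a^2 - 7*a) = 12*a^3 - 38*a^2 - 14*a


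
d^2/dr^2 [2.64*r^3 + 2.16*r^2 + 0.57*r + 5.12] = 15.84*r + 4.32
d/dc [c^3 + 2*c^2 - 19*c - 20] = 3*c^2 + 4*c - 19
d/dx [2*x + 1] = 2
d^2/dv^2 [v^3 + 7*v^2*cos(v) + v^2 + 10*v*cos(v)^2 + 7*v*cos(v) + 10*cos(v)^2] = -7*v^2*cos(v) - 28*v*sin(v) - 7*v*cos(v) - 20*v*cos(2*v) + 6*v - 20*sqrt(2)*sin(2*v + pi/4) + 14*sqrt(2)*cos(v + pi/4) + 2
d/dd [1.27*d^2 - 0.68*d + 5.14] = 2.54*d - 0.68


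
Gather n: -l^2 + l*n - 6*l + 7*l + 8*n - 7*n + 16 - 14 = -l^2 + l + n*(l + 1) + 2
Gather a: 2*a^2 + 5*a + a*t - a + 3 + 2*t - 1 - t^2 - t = 2*a^2 + a*(t + 4) - t^2 + t + 2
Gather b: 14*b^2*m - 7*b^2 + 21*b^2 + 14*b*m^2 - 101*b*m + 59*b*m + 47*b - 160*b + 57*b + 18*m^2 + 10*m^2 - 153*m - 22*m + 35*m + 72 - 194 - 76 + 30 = b^2*(14*m + 14) + b*(14*m^2 - 42*m - 56) + 28*m^2 - 140*m - 168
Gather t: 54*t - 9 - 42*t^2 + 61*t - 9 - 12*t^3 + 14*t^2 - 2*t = -12*t^3 - 28*t^2 + 113*t - 18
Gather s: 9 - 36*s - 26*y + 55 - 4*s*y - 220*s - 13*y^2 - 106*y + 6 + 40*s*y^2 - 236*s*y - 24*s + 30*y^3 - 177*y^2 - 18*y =s*(40*y^2 - 240*y - 280) + 30*y^3 - 190*y^2 - 150*y + 70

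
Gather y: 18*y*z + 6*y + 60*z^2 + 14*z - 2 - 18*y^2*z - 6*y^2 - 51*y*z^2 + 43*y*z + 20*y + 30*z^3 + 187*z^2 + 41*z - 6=y^2*(-18*z - 6) + y*(-51*z^2 + 61*z + 26) + 30*z^3 + 247*z^2 + 55*z - 8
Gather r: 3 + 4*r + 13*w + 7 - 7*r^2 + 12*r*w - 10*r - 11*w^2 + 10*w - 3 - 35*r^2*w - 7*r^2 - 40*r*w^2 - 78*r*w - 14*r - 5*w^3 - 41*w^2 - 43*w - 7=r^2*(-35*w - 14) + r*(-40*w^2 - 66*w - 20) - 5*w^3 - 52*w^2 - 20*w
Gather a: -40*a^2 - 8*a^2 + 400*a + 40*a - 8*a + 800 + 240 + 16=-48*a^2 + 432*a + 1056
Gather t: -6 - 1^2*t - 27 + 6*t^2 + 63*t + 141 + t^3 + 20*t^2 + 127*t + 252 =t^3 + 26*t^2 + 189*t + 360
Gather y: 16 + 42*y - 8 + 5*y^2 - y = 5*y^2 + 41*y + 8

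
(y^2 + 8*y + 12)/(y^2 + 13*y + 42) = (y + 2)/(y + 7)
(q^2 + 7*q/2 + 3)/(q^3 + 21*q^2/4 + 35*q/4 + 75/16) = 8*(q + 2)/(8*q^2 + 30*q + 25)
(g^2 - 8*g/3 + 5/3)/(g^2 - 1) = (g - 5/3)/(g + 1)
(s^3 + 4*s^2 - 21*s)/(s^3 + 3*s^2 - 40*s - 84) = s*(s - 3)/(s^2 - 4*s - 12)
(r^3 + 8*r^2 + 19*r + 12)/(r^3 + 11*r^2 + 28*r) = (r^2 + 4*r + 3)/(r*(r + 7))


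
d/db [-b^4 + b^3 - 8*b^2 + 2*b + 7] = -4*b^3 + 3*b^2 - 16*b + 2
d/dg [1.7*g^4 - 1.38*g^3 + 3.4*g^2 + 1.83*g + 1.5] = 6.8*g^3 - 4.14*g^2 + 6.8*g + 1.83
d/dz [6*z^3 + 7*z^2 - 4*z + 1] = 18*z^2 + 14*z - 4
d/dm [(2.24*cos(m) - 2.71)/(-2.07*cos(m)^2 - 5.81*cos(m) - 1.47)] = (-4.6368*cos(m)^2 + 11.2194*cos(m) + 19.0379)*sin(m)/(4.2849*cos(m)^4 + 24.0534*cos(m)^3 + 39.8419*cos(m)^2 + 17.0814*cos(m) + 2.1609)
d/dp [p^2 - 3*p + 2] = 2*p - 3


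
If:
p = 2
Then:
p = 2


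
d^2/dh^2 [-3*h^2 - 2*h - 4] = -6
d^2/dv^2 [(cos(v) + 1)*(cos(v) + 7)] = -8*cos(v) - 2*cos(2*v)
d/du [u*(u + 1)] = 2*u + 1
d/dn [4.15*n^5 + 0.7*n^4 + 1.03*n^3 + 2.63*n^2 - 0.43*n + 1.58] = 20.75*n^4 + 2.8*n^3 + 3.09*n^2 + 5.26*n - 0.43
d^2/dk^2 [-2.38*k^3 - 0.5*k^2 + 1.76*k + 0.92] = -14.28*k - 1.0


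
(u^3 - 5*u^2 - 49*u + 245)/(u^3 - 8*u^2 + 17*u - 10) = (u^2 - 49)/(u^2 - 3*u + 2)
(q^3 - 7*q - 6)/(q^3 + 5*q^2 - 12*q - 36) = (q + 1)/(q + 6)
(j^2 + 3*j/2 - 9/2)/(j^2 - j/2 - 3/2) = (j + 3)/(j + 1)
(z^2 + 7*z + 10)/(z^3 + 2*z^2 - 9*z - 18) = (z + 5)/(z^2 - 9)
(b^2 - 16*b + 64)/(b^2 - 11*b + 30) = (b^2 - 16*b + 64)/(b^2 - 11*b + 30)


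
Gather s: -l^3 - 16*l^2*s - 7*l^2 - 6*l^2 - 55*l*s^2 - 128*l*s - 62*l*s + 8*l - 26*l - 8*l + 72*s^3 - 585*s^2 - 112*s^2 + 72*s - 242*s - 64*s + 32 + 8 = -l^3 - 13*l^2 - 26*l + 72*s^3 + s^2*(-55*l - 697) + s*(-16*l^2 - 190*l - 234) + 40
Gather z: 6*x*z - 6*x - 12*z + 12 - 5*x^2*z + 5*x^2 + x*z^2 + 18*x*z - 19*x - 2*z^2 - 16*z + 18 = 5*x^2 - 25*x + z^2*(x - 2) + z*(-5*x^2 + 24*x - 28) + 30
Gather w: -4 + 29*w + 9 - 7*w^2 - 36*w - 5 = -7*w^2 - 7*w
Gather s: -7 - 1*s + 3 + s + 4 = 0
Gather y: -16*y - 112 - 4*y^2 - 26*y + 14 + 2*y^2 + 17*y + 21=-2*y^2 - 25*y - 77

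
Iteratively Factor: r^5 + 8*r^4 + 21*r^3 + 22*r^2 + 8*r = (r + 1)*(r^4 + 7*r^3 + 14*r^2 + 8*r) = (r + 1)^2*(r^3 + 6*r^2 + 8*r) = (r + 1)^2*(r + 2)*(r^2 + 4*r) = r*(r + 1)^2*(r + 2)*(r + 4)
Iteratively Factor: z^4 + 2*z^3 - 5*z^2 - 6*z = (z + 3)*(z^3 - z^2 - 2*z) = (z - 2)*(z + 3)*(z^2 + z) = (z - 2)*(z + 1)*(z + 3)*(z)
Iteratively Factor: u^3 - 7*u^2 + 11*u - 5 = (u - 5)*(u^2 - 2*u + 1) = (u - 5)*(u - 1)*(u - 1)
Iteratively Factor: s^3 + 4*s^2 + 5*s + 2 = (s + 2)*(s^2 + 2*s + 1) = (s + 1)*(s + 2)*(s + 1)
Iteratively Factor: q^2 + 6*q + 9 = (q + 3)*(q + 3)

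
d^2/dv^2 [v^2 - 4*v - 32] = 2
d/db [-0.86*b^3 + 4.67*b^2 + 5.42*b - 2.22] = -2.58*b^2 + 9.34*b + 5.42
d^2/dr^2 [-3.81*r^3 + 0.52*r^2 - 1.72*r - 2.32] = 1.04 - 22.86*r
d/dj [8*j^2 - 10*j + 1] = 16*j - 10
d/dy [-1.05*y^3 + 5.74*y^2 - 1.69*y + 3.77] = -3.15*y^2 + 11.48*y - 1.69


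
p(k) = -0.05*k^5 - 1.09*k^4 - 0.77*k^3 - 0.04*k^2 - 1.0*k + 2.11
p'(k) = -0.25*k^4 - 4.36*k^3 - 2.31*k^2 - 0.08*k - 1.0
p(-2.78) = -35.68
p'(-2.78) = 60.11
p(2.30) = -43.49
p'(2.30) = -73.45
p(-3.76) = -134.05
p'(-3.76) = 148.44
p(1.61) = -10.68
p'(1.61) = -26.99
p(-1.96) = -4.93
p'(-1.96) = 19.42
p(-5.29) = -526.19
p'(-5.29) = 384.44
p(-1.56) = 0.50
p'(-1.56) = 8.57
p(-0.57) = 2.70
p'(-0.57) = -0.92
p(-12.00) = -8821.73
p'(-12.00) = 2017.40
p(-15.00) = -14605.64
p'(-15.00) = 1539.20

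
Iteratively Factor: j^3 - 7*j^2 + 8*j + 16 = (j + 1)*(j^2 - 8*j + 16) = (j - 4)*(j + 1)*(j - 4)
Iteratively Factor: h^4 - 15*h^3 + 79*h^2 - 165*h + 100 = (h - 5)*(h^3 - 10*h^2 + 29*h - 20) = (h - 5)*(h - 1)*(h^2 - 9*h + 20) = (h - 5)*(h - 4)*(h - 1)*(h - 5)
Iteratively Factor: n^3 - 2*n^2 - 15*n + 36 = (n + 4)*(n^2 - 6*n + 9) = (n - 3)*(n + 4)*(n - 3)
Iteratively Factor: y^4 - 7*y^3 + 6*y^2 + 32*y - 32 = (y + 2)*(y^3 - 9*y^2 + 24*y - 16) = (y - 4)*(y + 2)*(y^2 - 5*y + 4) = (y - 4)*(y - 1)*(y + 2)*(y - 4)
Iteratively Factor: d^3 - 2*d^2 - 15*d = (d + 3)*(d^2 - 5*d) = d*(d + 3)*(d - 5)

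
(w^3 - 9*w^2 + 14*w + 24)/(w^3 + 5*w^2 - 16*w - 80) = (w^2 - 5*w - 6)/(w^2 + 9*w + 20)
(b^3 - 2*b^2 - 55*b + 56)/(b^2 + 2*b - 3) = (b^2 - b - 56)/(b + 3)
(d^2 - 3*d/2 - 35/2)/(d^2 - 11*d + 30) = (d + 7/2)/(d - 6)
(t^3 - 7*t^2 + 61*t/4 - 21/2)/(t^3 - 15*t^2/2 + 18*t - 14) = (t - 3/2)/(t - 2)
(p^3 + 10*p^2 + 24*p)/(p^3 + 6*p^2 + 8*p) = (p + 6)/(p + 2)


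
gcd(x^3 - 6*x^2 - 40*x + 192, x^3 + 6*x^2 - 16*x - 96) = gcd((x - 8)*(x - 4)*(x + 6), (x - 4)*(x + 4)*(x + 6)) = x^2 + 2*x - 24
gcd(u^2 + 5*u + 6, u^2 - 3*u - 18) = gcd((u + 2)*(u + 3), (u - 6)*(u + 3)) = u + 3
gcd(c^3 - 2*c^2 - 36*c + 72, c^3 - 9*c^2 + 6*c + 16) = c - 2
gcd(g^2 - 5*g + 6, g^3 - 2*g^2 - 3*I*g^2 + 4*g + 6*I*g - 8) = g - 2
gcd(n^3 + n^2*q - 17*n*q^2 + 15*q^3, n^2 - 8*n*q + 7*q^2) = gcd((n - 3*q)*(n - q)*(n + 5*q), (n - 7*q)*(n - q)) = -n + q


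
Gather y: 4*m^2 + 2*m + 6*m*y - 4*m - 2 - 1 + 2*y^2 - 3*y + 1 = 4*m^2 - 2*m + 2*y^2 + y*(6*m - 3) - 2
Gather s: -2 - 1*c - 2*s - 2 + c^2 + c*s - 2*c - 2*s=c^2 - 3*c + s*(c - 4) - 4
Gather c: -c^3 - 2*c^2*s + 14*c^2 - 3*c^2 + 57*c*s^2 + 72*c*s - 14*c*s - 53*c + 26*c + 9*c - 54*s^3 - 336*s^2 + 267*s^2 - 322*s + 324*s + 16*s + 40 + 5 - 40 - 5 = -c^3 + c^2*(11 - 2*s) + c*(57*s^2 + 58*s - 18) - 54*s^3 - 69*s^2 + 18*s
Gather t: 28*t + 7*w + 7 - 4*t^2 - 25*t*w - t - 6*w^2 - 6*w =-4*t^2 + t*(27 - 25*w) - 6*w^2 + w + 7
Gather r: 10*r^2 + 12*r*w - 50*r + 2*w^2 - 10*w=10*r^2 + r*(12*w - 50) + 2*w^2 - 10*w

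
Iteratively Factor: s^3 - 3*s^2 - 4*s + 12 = (s - 3)*(s^2 - 4) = (s - 3)*(s - 2)*(s + 2)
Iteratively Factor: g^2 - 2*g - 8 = (g + 2)*(g - 4)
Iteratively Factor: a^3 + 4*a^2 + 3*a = (a + 3)*(a^2 + a) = a*(a + 3)*(a + 1)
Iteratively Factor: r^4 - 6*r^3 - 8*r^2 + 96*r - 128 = (r - 4)*(r^3 - 2*r^2 - 16*r + 32) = (r - 4)*(r - 2)*(r^2 - 16) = (r - 4)*(r - 2)*(r + 4)*(r - 4)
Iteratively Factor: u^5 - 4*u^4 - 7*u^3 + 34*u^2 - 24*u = (u - 1)*(u^4 - 3*u^3 - 10*u^2 + 24*u) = (u - 4)*(u - 1)*(u^3 + u^2 - 6*u) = (u - 4)*(u - 1)*(u + 3)*(u^2 - 2*u) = (u - 4)*(u - 2)*(u - 1)*(u + 3)*(u)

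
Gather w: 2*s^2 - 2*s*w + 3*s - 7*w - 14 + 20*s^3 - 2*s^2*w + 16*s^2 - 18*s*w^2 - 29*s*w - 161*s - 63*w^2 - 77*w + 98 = 20*s^3 + 18*s^2 - 158*s + w^2*(-18*s - 63) + w*(-2*s^2 - 31*s - 84) + 84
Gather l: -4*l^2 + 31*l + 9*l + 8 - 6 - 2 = -4*l^2 + 40*l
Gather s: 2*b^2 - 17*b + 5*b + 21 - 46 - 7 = 2*b^2 - 12*b - 32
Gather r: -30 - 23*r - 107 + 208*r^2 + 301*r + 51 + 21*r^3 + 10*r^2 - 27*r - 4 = 21*r^3 + 218*r^2 + 251*r - 90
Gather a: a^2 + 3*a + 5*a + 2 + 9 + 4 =a^2 + 8*a + 15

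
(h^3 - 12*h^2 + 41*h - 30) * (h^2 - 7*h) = h^5 - 19*h^4 + 125*h^3 - 317*h^2 + 210*h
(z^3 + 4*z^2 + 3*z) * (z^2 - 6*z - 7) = z^5 - 2*z^4 - 28*z^3 - 46*z^2 - 21*z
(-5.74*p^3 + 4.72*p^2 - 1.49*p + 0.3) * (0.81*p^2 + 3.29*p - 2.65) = -4.6494*p^5 - 15.0614*p^4 + 29.5329*p^3 - 17.1671*p^2 + 4.9355*p - 0.795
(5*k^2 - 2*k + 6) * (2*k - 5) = 10*k^3 - 29*k^2 + 22*k - 30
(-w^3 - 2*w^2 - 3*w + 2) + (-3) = -w^3 - 2*w^2 - 3*w - 1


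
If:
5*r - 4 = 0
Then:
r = 4/5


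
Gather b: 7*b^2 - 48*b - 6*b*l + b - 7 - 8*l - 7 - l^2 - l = 7*b^2 + b*(-6*l - 47) - l^2 - 9*l - 14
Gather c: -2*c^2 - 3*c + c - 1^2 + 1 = -2*c^2 - 2*c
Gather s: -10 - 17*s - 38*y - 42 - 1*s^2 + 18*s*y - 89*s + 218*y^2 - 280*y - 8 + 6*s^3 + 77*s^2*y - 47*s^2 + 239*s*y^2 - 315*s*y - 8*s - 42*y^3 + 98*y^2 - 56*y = 6*s^3 + s^2*(77*y - 48) + s*(239*y^2 - 297*y - 114) - 42*y^3 + 316*y^2 - 374*y - 60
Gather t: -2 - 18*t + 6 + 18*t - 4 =0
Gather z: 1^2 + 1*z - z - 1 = 0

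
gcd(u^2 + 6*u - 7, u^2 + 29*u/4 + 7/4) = u + 7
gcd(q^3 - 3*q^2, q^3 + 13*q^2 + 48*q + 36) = 1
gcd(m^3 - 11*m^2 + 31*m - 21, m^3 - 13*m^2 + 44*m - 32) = m - 1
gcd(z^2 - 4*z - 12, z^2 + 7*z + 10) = z + 2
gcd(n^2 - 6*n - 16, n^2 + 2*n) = n + 2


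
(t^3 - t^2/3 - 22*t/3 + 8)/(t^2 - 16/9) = 3*(t^2 + t - 6)/(3*t + 4)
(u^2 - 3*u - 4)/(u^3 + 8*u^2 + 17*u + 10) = (u - 4)/(u^2 + 7*u + 10)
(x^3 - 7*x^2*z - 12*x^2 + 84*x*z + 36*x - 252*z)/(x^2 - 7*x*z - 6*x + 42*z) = x - 6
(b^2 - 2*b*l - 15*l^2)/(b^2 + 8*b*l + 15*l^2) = (b - 5*l)/(b + 5*l)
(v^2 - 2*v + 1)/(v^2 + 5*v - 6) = (v - 1)/(v + 6)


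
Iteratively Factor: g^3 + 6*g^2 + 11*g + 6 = (g + 1)*(g^2 + 5*g + 6) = (g + 1)*(g + 3)*(g + 2)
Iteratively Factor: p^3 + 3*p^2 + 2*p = (p)*(p^2 + 3*p + 2) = p*(p + 2)*(p + 1)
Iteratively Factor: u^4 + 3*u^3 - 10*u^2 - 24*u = (u + 2)*(u^3 + u^2 - 12*u) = u*(u + 2)*(u^2 + u - 12) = u*(u + 2)*(u + 4)*(u - 3)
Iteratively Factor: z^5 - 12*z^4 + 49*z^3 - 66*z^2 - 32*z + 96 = (z - 4)*(z^4 - 8*z^3 + 17*z^2 + 2*z - 24) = (z - 4)*(z - 3)*(z^3 - 5*z^2 + 2*z + 8) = (z - 4)*(z - 3)*(z + 1)*(z^2 - 6*z + 8) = (z - 4)^2*(z - 3)*(z + 1)*(z - 2)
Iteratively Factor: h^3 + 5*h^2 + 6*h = (h + 2)*(h^2 + 3*h) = (h + 2)*(h + 3)*(h)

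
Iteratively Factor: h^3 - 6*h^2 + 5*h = (h - 5)*(h^2 - h) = (h - 5)*(h - 1)*(h)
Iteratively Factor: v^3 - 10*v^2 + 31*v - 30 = (v - 5)*(v^2 - 5*v + 6) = (v - 5)*(v - 3)*(v - 2)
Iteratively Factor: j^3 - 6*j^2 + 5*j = (j)*(j^2 - 6*j + 5) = j*(j - 1)*(j - 5)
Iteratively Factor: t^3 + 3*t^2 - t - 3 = (t - 1)*(t^2 + 4*t + 3) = (t - 1)*(t + 3)*(t + 1)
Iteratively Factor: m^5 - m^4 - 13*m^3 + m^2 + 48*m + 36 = (m - 3)*(m^4 + 2*m^3 - 7*m^2 - 20*m - 12) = (m - 3)*(m + 2)*(m^3 - 7*m - 6) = (m - 3)*(m + 1)*(m + 2)*(m^2 - m - 6) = (m - 3)*(m + 1)*(m + 2)^2*(m - 3)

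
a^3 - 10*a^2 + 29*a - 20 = (a - 5)*(a - 4)*(a - 1)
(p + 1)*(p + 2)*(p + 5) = p^3 + 8*p^2 + 17*p + 10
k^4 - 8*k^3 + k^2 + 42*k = k*(k - 7)*(k - 3)*(k + 2)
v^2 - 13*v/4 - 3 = (v - 4)*(v + 3/4)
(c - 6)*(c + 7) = c^2 + c - 42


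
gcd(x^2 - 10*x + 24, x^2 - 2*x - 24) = x - 6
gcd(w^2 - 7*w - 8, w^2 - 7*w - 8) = w^2 - 7*w - 8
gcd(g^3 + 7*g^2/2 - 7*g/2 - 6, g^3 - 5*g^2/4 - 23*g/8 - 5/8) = g + 1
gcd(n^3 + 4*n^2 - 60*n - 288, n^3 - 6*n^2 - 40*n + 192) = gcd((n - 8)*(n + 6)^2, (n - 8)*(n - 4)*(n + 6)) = n^2 - 2*n - 48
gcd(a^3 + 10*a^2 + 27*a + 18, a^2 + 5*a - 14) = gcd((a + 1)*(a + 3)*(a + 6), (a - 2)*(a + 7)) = 1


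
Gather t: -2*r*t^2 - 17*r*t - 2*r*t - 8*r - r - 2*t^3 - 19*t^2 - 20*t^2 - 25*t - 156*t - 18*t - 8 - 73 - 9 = -9*r - 2*t^3 + t^2*(-2*r - 39) + t*(-19*r - 199) - 90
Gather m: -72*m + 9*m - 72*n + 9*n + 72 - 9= -63*m - 63*n + 63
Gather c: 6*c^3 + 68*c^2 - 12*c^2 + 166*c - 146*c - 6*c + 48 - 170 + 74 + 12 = 6*c^3 + 56*c^2 + 14*c - 36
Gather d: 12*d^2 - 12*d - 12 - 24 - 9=12*d^2 - 12*d - 45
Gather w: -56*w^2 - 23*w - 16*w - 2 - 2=-56*w^2 - 39*w - 4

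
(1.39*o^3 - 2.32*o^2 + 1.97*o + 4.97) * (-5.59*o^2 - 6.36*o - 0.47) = -7.7701*o^5 + 4.1284*o^4 + 3.0896*o^3 - 39.2211*o^2 - 32.5351*o - 2.3359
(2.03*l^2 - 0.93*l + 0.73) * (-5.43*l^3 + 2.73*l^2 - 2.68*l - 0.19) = -11.0229*l^5 + 10.5918*l^4 - 11.9432*l^3 + 4.0996*l^2 - 1.7797*l - 0.1387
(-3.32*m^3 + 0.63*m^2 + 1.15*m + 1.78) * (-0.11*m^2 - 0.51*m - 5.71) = 0.3652*m^5 + 1.6239*m^4 + 18.5094*m^3 - 4.3796*m^2 - 7.4743*m - 10.1638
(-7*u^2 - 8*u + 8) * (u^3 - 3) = -7*u^5 - 8*u^4 + 8*u^3 + 21*u^2 + 24*u - 24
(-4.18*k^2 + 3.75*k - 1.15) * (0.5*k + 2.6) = -2.09*k^3 - 8.993*k^2 + 9.175*k - 2.99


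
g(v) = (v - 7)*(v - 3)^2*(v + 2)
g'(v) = (v - 7)*(v - 3)^2 + (v - 7)*(v + 2)*(2*v - 6) + (v - 3)^2*(v + 2) = 4*v^3 - 33*v^2 + 50*v + 39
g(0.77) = -85.82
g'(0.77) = 59.76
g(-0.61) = -137.85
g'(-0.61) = -4.69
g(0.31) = -111.83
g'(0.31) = 51.45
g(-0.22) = -133.25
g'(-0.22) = 26.36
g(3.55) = -5.79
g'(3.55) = -20.43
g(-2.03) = 6.85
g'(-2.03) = -231.95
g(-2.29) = 75.39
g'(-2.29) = -296.59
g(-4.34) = 1429.62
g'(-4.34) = -1126.56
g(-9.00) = 16128.00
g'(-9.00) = -6000.00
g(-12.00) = 42750.00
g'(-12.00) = -12225.00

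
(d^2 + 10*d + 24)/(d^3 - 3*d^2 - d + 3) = (d^2 + 10*d + 24)/(d^3 - 3*d^2 - d + 3)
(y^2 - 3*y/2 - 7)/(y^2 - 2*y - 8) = (y - 7/2)/(y - 4)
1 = 1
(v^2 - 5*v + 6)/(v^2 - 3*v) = (v - 2)/v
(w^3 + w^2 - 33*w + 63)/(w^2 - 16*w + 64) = (w^3 + w^2 - 33*w + 63)/(w^2 - 16*w + 64)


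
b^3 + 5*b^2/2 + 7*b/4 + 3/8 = (b + 1/2)^2*(b + 3/2)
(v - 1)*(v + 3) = v^2 + 2*v - 3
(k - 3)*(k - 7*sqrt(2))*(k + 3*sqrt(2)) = k^3 - 4*sqrt(2)*k^2 - 3*k^2 - 42*k + 12*sqrt(2)*k + 126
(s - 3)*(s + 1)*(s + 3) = s^3 + s^2 - 9*s - 9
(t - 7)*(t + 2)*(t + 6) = t^3 + t^2 - 44*t - 84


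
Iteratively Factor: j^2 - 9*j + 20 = (j - 5)*(j - 4)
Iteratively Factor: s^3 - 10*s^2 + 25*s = (s)*(s^2 - 10*s + 25) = s*(s - 5)*(s - 5)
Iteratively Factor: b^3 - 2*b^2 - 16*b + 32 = (b - 4)*(b^2 + 2*b - 8) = (b - 4)*(b + 4)*(b - 2)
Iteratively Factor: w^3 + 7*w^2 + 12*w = (w + 3)*(w^2 + 4*w) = (w + 3)*(w + 4)*(w)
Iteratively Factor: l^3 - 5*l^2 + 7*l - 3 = (l - 3)*(l^2 - 2*l + 1) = (l - 3)*(l - 1)*(l - 1)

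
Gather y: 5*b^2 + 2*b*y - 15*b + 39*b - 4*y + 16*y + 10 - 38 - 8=5*b^2 + 24*b + y*(2*b + 12) - 36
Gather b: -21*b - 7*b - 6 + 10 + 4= 8 - 28*b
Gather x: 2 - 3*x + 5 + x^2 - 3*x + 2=x^2 - 6*x + 9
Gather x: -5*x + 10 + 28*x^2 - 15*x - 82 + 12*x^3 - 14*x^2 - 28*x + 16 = 12*x^3 + 14*x^2 - 48*x - 56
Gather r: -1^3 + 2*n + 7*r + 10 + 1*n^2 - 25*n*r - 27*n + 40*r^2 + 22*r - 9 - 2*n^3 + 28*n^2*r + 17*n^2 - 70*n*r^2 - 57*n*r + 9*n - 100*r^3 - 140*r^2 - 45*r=-2*n^3 + 18*n^2 - 16*n - 100*r^3 + r^2*(-70*n - 100) + r*(28*n^2 - 82*n - 16)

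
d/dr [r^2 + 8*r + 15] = 2*r + 8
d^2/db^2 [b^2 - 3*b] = 2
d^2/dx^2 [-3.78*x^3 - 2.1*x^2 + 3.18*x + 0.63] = -22.68*x - 4.2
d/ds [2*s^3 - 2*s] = 6*s^2 - 2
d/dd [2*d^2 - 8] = 4*d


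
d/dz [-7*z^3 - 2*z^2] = z*(-21*z - 4)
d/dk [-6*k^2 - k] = -12*k - 1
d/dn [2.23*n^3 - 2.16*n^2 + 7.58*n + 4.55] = 6.69*n^2 - 4.32*n + 7.58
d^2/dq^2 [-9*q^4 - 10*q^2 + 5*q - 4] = -108*q^2 - 20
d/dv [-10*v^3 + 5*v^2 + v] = -30*v^2 + 10*v + 1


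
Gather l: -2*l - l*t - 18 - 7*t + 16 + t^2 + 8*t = l*(-t - 2) + t^2 + t - 2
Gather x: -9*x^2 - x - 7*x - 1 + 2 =-9*x^2 - 8*x + 1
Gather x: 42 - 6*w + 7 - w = 49 - 7*w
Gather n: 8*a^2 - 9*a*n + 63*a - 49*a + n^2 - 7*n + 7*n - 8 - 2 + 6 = 8*a^2 - 9*a*n + 14*a + n^2 - 4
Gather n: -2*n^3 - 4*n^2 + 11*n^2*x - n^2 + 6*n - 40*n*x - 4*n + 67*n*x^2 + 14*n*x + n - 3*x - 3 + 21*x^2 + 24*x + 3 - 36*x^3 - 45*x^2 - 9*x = -2*n^3 + n^2*(11*x - 5) + n*(67*x^2 - 26*x + 3) - 36*x^3 - 24*x^2 + 12*x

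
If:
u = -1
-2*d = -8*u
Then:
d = -4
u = -1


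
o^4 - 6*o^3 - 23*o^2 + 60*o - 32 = (o - 8)*(o - 1)^2*(o + 4)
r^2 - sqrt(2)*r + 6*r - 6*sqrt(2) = (r + 6)*(r - sqrt(2))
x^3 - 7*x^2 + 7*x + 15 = (x - 5)*(x - 3)*(x + 1)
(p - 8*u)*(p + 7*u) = p^2 - p*u - 56*u^2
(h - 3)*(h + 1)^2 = h^3 - h^2 - 5*h - 3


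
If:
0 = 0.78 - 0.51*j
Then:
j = 1.53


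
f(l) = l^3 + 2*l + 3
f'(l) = 3*l^2 + 2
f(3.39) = 48.74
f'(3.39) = 36.48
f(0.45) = 3.99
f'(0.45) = 2.61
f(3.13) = 39.92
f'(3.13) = 31.39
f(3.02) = 36.58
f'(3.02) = 29.36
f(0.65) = 4.57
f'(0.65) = 3.27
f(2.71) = 28.32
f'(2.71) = 24.03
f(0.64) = 4.54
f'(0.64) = 3.23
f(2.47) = 23.01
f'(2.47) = 20.30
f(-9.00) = -744.00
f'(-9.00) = 245.00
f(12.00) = 1755.00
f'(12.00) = 434.00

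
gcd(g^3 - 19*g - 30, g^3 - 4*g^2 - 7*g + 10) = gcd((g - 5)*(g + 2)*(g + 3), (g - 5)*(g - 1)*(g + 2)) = g^2 - 3*g - 10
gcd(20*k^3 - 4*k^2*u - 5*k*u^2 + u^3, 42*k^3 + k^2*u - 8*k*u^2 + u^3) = 2*k + u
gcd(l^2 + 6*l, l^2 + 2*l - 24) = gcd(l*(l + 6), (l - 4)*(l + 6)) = l + 6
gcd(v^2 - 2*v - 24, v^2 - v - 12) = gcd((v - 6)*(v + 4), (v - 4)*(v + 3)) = 1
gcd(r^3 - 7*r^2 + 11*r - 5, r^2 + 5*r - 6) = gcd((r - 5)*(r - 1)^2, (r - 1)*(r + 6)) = r - 1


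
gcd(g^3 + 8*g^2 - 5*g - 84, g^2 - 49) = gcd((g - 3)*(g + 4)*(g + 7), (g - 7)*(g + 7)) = g + 7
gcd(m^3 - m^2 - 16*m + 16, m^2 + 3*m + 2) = 1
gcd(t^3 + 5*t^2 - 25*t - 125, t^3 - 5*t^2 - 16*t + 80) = t - 5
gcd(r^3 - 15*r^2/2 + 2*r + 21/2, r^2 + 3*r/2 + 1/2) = r + 1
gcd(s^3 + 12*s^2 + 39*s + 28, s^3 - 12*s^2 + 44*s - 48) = 1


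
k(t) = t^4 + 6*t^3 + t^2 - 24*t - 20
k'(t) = 4*t^3 + 18*t^2 + 2*t - 24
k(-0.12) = -17.12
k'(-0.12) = -23.99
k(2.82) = 118.07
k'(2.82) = 214.49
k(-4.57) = -25.92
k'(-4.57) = -38.99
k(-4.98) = -1.66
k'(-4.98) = -81.58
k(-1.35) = 2.78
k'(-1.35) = -3.74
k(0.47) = -30.39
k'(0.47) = -18.67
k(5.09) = 1346.21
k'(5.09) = 980.01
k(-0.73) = -4.00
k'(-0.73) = -17.42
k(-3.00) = -20.00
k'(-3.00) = 24.00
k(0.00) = -20.00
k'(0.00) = -24.00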